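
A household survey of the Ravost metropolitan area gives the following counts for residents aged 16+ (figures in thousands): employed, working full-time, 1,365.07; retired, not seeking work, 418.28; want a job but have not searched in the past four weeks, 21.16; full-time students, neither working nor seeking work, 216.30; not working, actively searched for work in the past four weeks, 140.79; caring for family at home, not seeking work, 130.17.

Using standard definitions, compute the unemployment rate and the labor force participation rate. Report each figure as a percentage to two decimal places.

Unemployment rate ≈ 9.35%; labor force participation rate ≈ 65.71%.

Employed = 1,365.07 thousand.
Unemployed = 140.79 thousand.
Labor force = 1,365.07 + 140.79 = 1,505.86 thousand.
Not in labor force = 418.28 + 21.16 + 216.30 + 130.17 = 785.91 thousand (those not working and not actively searching are outside the labor force — including those who want a job but have given up searching).
Civilian working-age population = 1,505.86 + 785.91 = 2,291.77 thousand.
Unemployment rate = 140.79 / 1,505.86 = 9.35%.
Labor force participation rate = 1,505.86 / 2,291.77 = 65.71%.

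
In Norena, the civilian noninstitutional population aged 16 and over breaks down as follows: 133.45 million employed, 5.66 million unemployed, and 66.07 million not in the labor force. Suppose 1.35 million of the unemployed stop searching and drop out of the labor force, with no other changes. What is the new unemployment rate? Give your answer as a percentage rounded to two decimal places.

New unemployment rate ≈ 3.13%.

Initially, labor force = 133.45 + 5.66 = 139.11 million, so u = 5.66/139.11 = 4.07%.
After the change, unemployed and labor force both fall by 1.35 → E = 133.45, U = 4.31, labor force = 137.76 million.
New unemployment rate = 4.31 / 137.76 = 3.13%.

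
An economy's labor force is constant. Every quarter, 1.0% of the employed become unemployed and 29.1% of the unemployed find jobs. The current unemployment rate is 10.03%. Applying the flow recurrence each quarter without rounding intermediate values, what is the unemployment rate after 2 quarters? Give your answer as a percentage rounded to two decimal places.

Unemployment rate after two quarters ≈ 6.60%.

With a fixed labor force, u_{t+1} = u_t + s·(1−u_t) − f·u_t = u_t·(1−s−f) + s.
Here 1−s−f = 0.699 and s = 0.010.
u_1 = 0.100300 × 0.699 + 0.010 = 0.080110.
u_2 = 0.080110 × 0.699 + 0.010 = 0.065997.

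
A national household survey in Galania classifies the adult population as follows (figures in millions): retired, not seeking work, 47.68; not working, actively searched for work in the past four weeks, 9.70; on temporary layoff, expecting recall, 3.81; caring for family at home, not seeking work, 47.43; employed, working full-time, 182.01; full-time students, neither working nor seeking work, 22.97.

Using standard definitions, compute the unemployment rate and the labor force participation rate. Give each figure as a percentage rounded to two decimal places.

Employed = 182.01 million.
Unemployed = 9.70 + 3.81 = 13.51 million (jobless and actively searching, or on temporary layoff).
Labor force = 182.01 + 13.51 = 195.52 million.
Not in labor force = 47.68 + 47.43 + 22.97 = 118.08 million (those not working and not actively searching are outside the labor force).
Civilian working-age population = 195.52 + 118.08 = 313.60 million.
Unemployment rate = 13.51 / 195.52 = 6.91%.
Labor force participation rate = 195.52 / 313.60 = 62.35%.

Unemployment rate ≈ 6.91%; labor force participation rate ≈ 62.35%.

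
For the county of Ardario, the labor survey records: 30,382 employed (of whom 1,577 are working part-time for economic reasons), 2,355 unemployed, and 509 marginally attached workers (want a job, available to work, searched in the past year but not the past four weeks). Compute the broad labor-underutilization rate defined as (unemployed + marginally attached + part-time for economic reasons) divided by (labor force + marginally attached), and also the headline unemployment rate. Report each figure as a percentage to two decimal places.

Labor force = 30,382 + 2,355 = 32,737.
Numerator = 2,355 + 509 + 1,577 = 4,441.
Denominator = 32,737 + 509 = 33,246.
Broad rate = 4,441 / 33,246 = 13.36%.
Headline unemployment rate = 2,355 / 32,737 = 7.19%.

Broad underutilization rate ≈ 13.36%; headline unemployment rate ≈ 7.19%.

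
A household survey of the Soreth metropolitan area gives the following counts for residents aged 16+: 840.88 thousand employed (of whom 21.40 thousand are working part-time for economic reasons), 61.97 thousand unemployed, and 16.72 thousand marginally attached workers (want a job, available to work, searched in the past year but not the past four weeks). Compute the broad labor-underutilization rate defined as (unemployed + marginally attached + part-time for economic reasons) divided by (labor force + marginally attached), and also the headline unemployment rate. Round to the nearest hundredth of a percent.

Labor force = 840.88 + 61.97 = 902.85 thousand.
Numerator = 61.97 + 16.72 + 21.40 = 100.09 thousand.
Denominator = 902.85 + 16.72 = 919.57 thousand.
Broad rate = 100.09 / 919.57 = 10.88%.
Headline unemployment rate = 61.97 / 902.85 = 6.86%.

Broad underutilization rate ≈ 10.88%; headline unemployment rate ≈ 6.86%.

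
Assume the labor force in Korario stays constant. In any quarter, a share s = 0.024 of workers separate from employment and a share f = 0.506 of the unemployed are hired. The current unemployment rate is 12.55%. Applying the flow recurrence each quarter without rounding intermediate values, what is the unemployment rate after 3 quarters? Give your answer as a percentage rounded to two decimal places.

Unemployment rate after three quarters ≈ 5.36%.

With a fixed labor force, u_{t+1} = u_t + s·(1−u_t) − f·u_t = u_t·(1−s−f) + s.
Here 1−s−f = 0.470 and s = 0.024.
u_1 = 0.125500 × 0.470 + 0.024 = 0.082985.
u_2 = 0.082985 × 0.470 + 0.024 = 0.063003.
u_3 = 0.063003 × 0.470 + 0.024 = 0.053611.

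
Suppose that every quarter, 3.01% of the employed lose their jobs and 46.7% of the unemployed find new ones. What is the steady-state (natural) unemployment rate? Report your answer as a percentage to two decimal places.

At steady state the flows balance: s·E = f·U, so U/(E+U) = s/(s+f).
u* = 3.01 / (3.01 + 46.7) = 3.01 / 49.71 = 6.06%.

Steady-state unemployment rate ≈ 6.06%.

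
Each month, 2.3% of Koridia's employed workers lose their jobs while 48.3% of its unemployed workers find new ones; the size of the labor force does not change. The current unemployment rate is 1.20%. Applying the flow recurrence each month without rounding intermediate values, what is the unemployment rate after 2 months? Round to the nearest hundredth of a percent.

Unemployment rate after two months ≈ 3.73%.

With a fixed labor force, u_{t+1} = u_t + s·(1−u_t) − f·u_t = u_t·(1−s−f) + s.
Here 1−s−f = 0.494 and s = 0.023.
u_1 = 0.012000 × 0.494 + 0.023 = 0.028928.
u_2 = 0.028928 × 0.494 + 0.023 = 0.037290.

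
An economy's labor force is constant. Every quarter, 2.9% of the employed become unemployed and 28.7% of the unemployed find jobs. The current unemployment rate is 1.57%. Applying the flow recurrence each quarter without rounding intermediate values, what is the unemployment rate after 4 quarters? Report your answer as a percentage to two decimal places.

Unemployment rate after four quarters ≈ 7.51%.

With a fixed labor force, u_{t+1} = u_t + s·(1−u_t) − f·u_t = u_t·(1−s−f) + s.
Here 1−s−f = 0.684 and s = 0.029.
u_1 = 0.015700 × 0.684 + 0.029 = 0.039739.
u_2 = 0.039739 × 0.684 + 0.029 = 0.056181.
u_3 = 0.056181 × 0.684 + 0.029 = 0.067428.
u_4 = 0.067428 × 0.684 + 0.029 = 0.075121.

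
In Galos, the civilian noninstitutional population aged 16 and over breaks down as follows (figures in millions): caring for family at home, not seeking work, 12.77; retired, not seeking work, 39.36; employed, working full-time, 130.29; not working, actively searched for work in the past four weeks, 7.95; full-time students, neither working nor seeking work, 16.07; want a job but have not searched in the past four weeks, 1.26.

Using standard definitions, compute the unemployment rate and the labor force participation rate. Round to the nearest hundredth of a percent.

Unemployment rate ≈ 5.75%; labor force participation rate ≈ 66.56%.

Employed = 130.29 million.
Unemployed = 7.95 million.
Labor force = 130.29 + 7.95 = 138.24 million.
Not in labor force = 12.77 + 39.36 + 16.07 + 1.26 = 69.46 million (those not working and not actively searching are outside the labor force — including those who want a job but have given up searching).
Civilian working-age population = 138.24 + 69.46 = 207.70 million.
Unemployment rate = 7.95 / 138.24 = 5.75%.
Labor force participation rate = 138.24 / 207.70 = 66.56%.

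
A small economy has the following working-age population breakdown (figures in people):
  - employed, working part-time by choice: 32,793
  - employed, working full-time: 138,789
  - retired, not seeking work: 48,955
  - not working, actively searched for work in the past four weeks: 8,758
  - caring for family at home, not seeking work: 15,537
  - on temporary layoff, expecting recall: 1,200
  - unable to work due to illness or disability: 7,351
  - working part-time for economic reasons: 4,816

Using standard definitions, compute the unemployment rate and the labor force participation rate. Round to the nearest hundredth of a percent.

Unemployment rate ≈ 5.34%; labor force participation rate ≈ 72.18%.

Employed = 32,793 + 138,789 + 4,816 = 176,398 (anyone who worked, including part-time for economic reasons, counts as employed).
Unemployed = 8,758 + 1,200 = 9,958 (jobless and actively searching, or on temporary layoff).
Labor force = 176,398 + 9,958 = 186,356.
Not in labor force = 48,955 + 15,537 + 7,351 = 71,843 (those not working and not actively searching are outside the labor force).
Civilian working-age population = 186,356 + 71,843 = 258,199.
Unemployment rate = 9,958 / 186,356 = 5.34%.
Labor force participation rate = 186,356 / 258,199 = 72.18%.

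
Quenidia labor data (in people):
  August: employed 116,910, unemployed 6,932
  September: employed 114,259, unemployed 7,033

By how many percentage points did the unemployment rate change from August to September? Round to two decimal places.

The unemployment rate changed by +0.20 percentage points.

August: labor force = 116,910 + 6,932 = 123,842; u = 6,932/123,842 = 5.60%.
September: labor force = 114,259 + 7,033 = 121,292; u = 7,033/121,292 = 5.80%.
Change = 5.80% − 5.60% = +0.20 pp.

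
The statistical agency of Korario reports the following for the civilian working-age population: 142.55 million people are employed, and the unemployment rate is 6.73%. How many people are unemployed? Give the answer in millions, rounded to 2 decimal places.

Let U be the number unemployed. The labor force is E + U, and U/(E+U) = 0.0673.
So U = 0.0673 × 142.55 / (1 − 0.0673) = 9.5936 / 0.9327 ≈ 10.29 million.

About 10.29 million are unemployed.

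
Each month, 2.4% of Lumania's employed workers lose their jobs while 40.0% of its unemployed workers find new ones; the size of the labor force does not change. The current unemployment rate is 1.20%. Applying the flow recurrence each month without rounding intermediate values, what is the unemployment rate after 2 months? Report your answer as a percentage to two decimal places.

With a fixed labor force, u_{t+1} = u_t + s·(1−u_t) − f·u_t = u_t·(1−s−f) + s.
Here 1−s−f = 0.576 and s = 0.024.
u_1 = 0.012000 × 0.576 + 0.024 = 0.030912.
u_2 = 0.030912 × 0.576 + 0.024 = 0.041805.

Unemployment rate after two months ≈ 4.18%.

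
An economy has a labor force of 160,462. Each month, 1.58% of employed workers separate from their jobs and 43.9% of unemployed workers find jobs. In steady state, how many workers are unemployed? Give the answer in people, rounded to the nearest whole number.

Steady-state unemployment rate u* = s/(s+f) = 1.58/(1.58+43.9) = 0.034741.
Unemployed = u* × labor force = 0.034741 × 160,462 ≈ 5,575.

About 5,575 are unemployed in steady state.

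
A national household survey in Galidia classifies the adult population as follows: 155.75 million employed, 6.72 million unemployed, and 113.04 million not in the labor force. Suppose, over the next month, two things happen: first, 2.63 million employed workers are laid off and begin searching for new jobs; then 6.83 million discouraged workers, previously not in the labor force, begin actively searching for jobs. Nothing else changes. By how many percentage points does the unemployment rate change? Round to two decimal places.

The unemployment rate changes by +5.42 percentage points.

Initially, labor force = 155.75 + 6.72 = 162.47 million, so u = 6.72/162.47 = 4.14%.
After the first change, employed falls and unemployed rises by 2.63; labor force unchanged → E = 153.12, U = 9.35, labor force = 162.47 million.
After the second change, unemployed and labor force both rise by 6.83 → E = 153.12, U = 16.18, labor force = 169.30 million.
New unemployment rate = 16.18 / 169.30 = 9.56%.
Change = 9.56% − 4.14% = +5.42 percentage points.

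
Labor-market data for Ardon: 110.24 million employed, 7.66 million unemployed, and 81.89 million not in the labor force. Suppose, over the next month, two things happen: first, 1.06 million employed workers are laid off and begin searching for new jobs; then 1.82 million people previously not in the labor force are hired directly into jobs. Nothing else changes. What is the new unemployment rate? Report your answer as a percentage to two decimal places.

Initially, labor force = 110.24 + 7.66 = 117.90 million, so u = 7.66/117.90 = 6.50%.
After the first change, employed falls and unemployed rises by 1.06; labor force unchanged → E = 109.18, U = 8.72, labor force = 117.90 million.
After the second change, employed and labor force both rise by 1.82; unemployed unchanged → E = 111.00, U = 8.72, labor force = 119.72 million.
New unemployment rate = 8.72 / 119.72 = 7.28%.

New unemployment rate ≈ 7.28%.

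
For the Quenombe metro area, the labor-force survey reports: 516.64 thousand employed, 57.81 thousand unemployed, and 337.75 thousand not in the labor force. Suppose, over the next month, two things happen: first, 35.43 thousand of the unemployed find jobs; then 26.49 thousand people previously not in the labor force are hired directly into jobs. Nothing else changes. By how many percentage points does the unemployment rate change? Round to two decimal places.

Initially, labor force = 516.64 + 57.81 = 574.45 thousand, so u = 57.81/574.45 = 10.06%.
After the first change, unemployed falls and employed rises by 35.43; labor force unchanged → E = 552.07, U = 22.38, labor force = 574.45 thousand.
After the second change, employed and labor force both rise by 26.49; unemployed unchanged → E = 578.56, U = 22.38, labor force = 600.94 thousand.
New unemployment rate = 22.38 / 600.94 = 3.72%.
Change = 3.72% − 10.06% = −6.34 percentage points.

The unemployment rate changes by −6.34 percentage points.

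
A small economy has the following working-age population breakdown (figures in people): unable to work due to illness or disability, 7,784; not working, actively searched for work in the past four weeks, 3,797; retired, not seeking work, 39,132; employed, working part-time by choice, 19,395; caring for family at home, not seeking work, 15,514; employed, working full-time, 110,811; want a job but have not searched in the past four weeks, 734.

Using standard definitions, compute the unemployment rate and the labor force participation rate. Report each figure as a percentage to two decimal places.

Unemployment rate ≈ 2.83%; labor force participation rate ≈ 67.96%.

Employed = 19,395 + 110,811 = 130,206.
Unemployed = 3,797.
Labor force = 130,206 + 3,797 = 134,003.
Not in labor force = 7,784 + 39,132 + 15,514 + 734 = 63,164 (those not working and not actively searching are outside the labor force — including those who want a job but have given up searching).
Civilian working-age population = 134,003 + 63,164 = 197,167.
Unemployment rate = 3,797 / 134,003 = 2.83%.
Labor force participation rate = 134,003 / 197,167 = 67.96%.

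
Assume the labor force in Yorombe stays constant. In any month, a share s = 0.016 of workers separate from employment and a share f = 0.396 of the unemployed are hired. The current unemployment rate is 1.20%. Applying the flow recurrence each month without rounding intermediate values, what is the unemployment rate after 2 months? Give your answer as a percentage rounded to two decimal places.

Unemployment rate after two months ≈ 2.96%.

With a fixed labor force, u_{t+1} = u_t + s·(1−u_t) − f·u_t = u_t·(1−s−f) + s.
Here 1−s−f = 0.588 and s = 0.016.
u_1 = 0.012000 × 0.588 + 0.016 = 0.023056.
u_2 = 0.023056 × 0.588 + 0.016 = 0.029557.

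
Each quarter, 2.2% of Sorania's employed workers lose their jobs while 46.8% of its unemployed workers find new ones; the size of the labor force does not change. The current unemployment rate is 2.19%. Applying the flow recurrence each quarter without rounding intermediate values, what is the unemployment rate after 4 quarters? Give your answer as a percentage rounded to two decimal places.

With a fixed labor force, u_{t+1} = u_t + s·(1−u_t) − f·u_t = u_t·(1−s−f) + s.
Here 1−s−f = 0.510 and s = 0.022.
u_1 = 0.021900 × 0.510 + 0.022 = 0.033169.
u_2 = 0.033169 × 0.510 + 0.022 = 0.038916.
u_3 = 0.038916 × 0.510 + 0.022 = 0.041847.
u_4 = 0.041847 × 0.510 + 0.022 = 0.043342.

Unemployment rate after four quarters ≈ 4.33%.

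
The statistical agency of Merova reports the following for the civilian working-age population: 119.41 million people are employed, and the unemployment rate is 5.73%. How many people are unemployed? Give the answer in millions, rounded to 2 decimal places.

Let U be the number unemployed. The labor force is E + U, and U/(E+U) = 0.0573.
So U = 0.0573 × 119.41 / (1 − 0.0573) = 6.8422 / 0.9427 ≈ 7.26 million.

About 7.26 million are unemployed.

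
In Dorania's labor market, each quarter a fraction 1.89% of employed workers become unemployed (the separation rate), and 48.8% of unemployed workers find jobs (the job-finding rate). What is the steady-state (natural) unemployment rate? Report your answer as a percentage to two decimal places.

At steady state the flows balance: s·E = f·U, so U/(E+U) = s/(s+f).
u* = 1.89 / (1.89 + 48.8) = 1.89 / 50.69 = 3.73%.

Steady-state unemployment rate ≈ 3.73%.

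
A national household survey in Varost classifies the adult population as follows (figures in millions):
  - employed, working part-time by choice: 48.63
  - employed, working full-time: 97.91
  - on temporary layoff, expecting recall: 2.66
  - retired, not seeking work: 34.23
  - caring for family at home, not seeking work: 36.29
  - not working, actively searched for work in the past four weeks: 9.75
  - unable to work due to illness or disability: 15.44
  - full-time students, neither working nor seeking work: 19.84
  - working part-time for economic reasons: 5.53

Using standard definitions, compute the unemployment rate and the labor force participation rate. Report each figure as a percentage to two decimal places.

Unemployment rate ≈ 7.54%; labor force participation rate ≈ 60.86%.

Employed = 48.63 + 97.91 + 5.53 = 152.07 million (anyone who worked, including part-time for economic reasons, counts as employed).
Unemployed = 2.66 + 9.75 = 12.41 million (jobless and actively searching, or on temporary layoff).
Labor force = 152.07 + 12.41 = 164.48 million.
Not in labor force = 34.23 + 36.29 + 15.44 + 19.84 = 105.80 million (those not working and not actively searching are outside the labor force).
Civilian working-age population = 164.48 + 105.80 = 270.28 million.
Unemployment rate = 12.41 / 164.48 = 7.54%.
Labor force participation rate = 164.48 / 270.28 = 60.86%.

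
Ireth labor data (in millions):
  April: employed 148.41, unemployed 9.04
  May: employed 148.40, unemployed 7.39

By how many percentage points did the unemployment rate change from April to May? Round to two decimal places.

April: labor force = 148.41 + 9.04 = 157.45; u = 9.04/157.45 = 5.74%.
May: labor force = 148.40 + 7.39 = 155.79; u = 7.39/155.79 = 4.74%.
Change = 4.74% − 5.74% = −1.00 pp.

The unemployment rate changed by −1.00 percentage points.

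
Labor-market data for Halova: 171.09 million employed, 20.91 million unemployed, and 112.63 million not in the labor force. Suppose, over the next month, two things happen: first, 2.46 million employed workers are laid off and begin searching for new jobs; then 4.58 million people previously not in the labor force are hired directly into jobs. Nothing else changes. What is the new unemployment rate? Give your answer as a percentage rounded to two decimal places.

Initially, labor force = 171.09 + 20.91 = 192.00 million, so u = 20.91/192.00 = 10.89%.
After the first change, employed falls and unemployed rises by 2.46; labor force unchanged → E = 168.63, U = 23.37, labor force = 192.00 million.
After the second change, employed and labor force both rise by 4.58; unemployed unchanged → E = 173.21, U = 23.37, labor force = 196.58 million.
New unemployment rate = 23.37 / 196.58 = 11.89%.

New unemployment rate ≈ 11.89%.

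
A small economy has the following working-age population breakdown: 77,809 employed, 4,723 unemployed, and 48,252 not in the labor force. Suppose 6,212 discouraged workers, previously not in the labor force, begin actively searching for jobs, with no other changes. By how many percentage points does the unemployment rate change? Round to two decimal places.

Initially, labor force = 77,809 + 4,723 = 82,532, so u = 4,723/82,532 = 5.72%.
After the change, unemployed and labor force both rise by 6,212 → E = 77,809, U = 10,935, labor force = 88,744.
New unemployment rate = 10,935 / 88,744 = 12.32%.
Change = 12.32% − 5.72% = +6.60 percentage points.

The unemployment rate changes by +6.60 percentage points.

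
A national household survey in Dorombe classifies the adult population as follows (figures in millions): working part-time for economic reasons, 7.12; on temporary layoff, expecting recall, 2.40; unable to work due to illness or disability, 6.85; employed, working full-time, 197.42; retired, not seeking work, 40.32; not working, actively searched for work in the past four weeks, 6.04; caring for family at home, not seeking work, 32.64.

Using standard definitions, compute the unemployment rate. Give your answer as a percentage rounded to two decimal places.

Unemployment rate ≈ 3.96%.

Employed = 7.12 + 197.42 = 204.54 million (anyone who worked, including part-time for economic reasons, counts as employed).
Unemployed = 2.40 + 6.04 = 8.44 million (jobless and actively searching, or on temporary layoff).
Labor force = 204.54 + 8.44 = 212.98 million.
Unemployment rate = 8.44 / 212.98 = 3.96%.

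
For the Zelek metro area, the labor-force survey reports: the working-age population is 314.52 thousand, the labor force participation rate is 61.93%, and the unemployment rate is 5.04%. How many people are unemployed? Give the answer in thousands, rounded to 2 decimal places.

About 9.82 thousand are unemployed.

Labor force = 0.6193 × 314.52 = 194.78 thousand.
Unemployed = 0.0504 × 194.78 ≈ 9.82 thousand.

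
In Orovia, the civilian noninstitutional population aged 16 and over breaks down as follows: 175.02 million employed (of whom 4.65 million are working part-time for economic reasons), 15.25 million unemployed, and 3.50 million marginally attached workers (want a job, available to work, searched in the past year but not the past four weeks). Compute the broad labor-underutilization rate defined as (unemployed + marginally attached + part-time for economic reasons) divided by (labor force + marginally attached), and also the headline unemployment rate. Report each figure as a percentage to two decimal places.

Labor force = 175.02 + 15.25 = 190.27 million.
Numerator = 15.25 + 3.50 + 4.65 = 23.40 million.
Denominator = 190.27 + 3.50 = 193.77 million.
Broad rate = 23.40 / 193.77 = 12.08%.
Headline unemployment rate = 15.25 / 190.27 = 8.01%.

Broad underutilization rate ≈ 12.08%; headline unemployment rate ≈ 8.01%.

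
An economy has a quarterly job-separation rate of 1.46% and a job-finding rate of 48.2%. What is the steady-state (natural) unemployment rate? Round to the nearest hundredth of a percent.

At steady state the flows balance: s·E = f·U, so U/(E+U) = s/(s+f).
u* = 1.46 / (1.46 + 48.2) = 1.46 / 49.66 = 2.94%.

Steady-state unemployment rate ≈ 2.94%.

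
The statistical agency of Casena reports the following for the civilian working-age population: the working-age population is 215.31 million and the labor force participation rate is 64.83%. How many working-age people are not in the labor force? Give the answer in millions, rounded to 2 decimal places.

About 75.72 million are not in the labor force.

Share not in the labor force = 1 − 0.6483 = 0.3517.
Not in labor force = 0.3517 × 215.31 ≈ 75.72 million.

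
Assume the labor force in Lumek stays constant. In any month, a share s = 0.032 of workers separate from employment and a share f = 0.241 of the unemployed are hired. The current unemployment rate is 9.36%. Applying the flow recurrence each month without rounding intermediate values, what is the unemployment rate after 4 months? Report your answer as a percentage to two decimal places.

Unemployment rate after four months ≈ 11.06%.

With a fixed labor force, u_{t+1} = u_t + s·(1−u_t) − f·u_t = u_t·(1−s−f) + s.
Here 1−s−f = 0.727 and s = 0.032.
u_1 = 0.093600 × 0.727 + 0.032 = 0.100047.
u_2 = 0.100047 × 0.727 + 0.032 = 0.104734.
u_3 = 0.104734 × 0.727 + 0.032 = 0.108142.
u_4 = 0.108142 × 0.727 + 0.032 = 0.110619.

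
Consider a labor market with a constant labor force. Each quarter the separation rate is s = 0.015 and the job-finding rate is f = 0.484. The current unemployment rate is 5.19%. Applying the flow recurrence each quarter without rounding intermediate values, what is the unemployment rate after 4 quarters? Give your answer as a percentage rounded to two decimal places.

With a fixed labor force, u_{t+1} = u_t + s·(1−u_t) − f·u_t = u_t·(1−s−f) + s.
Here 1−s−f = 0.501 and s = 0.015.
u_1 = 0.051900 × 0.501 + 0.015 = 0.041002.
u_2 = 0.041002 × 0.501 + 0.015 = 0.035542.
u_3 = 0.035542 × 0.501 + 0.015 = 0.032807.
u_4 = 0.032807 × 0.501 + 0.015 = 0.031436.

Unemployment rate after four quarters ≈ 3.14%.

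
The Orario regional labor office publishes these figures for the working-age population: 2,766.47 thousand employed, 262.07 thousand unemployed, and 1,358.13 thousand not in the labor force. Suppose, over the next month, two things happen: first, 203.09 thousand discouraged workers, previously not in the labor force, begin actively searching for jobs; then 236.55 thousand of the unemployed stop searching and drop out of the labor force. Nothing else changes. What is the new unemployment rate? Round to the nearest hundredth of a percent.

Initially, labor force = 2,766.47 + 262.07 = 3,028.54 thousand, so u = 262.07/3,028.54 = 8.65%.
After the first change, unemployed and labor force both rise by 203.09 → E = 2,766.47, U = 465.16, labor force = 3,231.63 thousand.
After the second change, unemployed and labor force both fall by 236.55 → E = 2,766.47, U = 228.61, labor force = 2,995.08 thousand.
New unemployment rate = 228.61 / 2,995.08 = 7.63%.

New unemployment rate ≈ 7.63%.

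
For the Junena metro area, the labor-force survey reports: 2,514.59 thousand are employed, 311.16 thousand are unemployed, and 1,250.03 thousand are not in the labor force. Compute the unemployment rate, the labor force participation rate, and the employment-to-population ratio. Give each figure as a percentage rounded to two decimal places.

Labor force = employed + unemployed = 2,514.59 + 311.16 = 2,825.75 thousand.
Working-age population = 2,825.75 + 1,250.03 = 4,075.78 thousand.
Unemployment rate = 311.16 / 2,825.75 = 11.01%.
Labor force participation rate = 2,825.75 / 4,075.78 = 69.33%.
Employment-population ratio = 2,514.59 / 4,075.78 = 61.70%.

Unemployment rate ≈ 11.01%; labor force participation rate ≈ 69.33%; employment-population ratio ≈ 61.70%.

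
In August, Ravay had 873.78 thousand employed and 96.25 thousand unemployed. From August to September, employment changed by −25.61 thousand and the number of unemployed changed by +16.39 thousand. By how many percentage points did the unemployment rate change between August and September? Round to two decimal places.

The unemployment rate changed by +1.80 percentage points.

August: labor force = 873.78 + 96.25 = 970.03; u = 96.25/970.03 = 9.92%.
September: labor force = 848.17 + 112.64 = 960.81; u = 112.64/960.81 = 11.72%.
Change = 11.72% − 9.92% = +1.80 pp.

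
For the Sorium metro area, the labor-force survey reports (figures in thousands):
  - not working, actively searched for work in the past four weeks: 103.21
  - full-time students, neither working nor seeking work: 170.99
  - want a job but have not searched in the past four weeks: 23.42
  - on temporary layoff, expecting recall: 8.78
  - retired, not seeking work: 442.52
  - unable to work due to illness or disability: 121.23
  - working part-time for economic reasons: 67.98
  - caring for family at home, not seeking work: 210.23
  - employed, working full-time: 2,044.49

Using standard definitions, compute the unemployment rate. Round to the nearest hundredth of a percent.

Employed = 67.98 + 2,044.49 = 2,112.47 thousand (anyone who worked, including part-time for economic reasons, counts as employed).
Unemployed = 103.21 + 8.78 = 111.99 thousand (jobless and actively searching, or on temporary layoff).
Labor force = 2,112.47 + 111.99 = 2,224.46 thousand.
Unemployment rate = 111.99 / 2,224.46 = 5.03%.

Unemployment rate ≈ 5.03%.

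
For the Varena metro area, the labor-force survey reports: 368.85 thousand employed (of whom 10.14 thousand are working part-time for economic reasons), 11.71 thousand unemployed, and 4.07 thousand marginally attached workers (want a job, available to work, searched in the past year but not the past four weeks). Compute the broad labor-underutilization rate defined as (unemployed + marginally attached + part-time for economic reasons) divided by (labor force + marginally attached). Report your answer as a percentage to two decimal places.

Broad underutilization rate ≈ 6.74%.

Labor force = 368.85 + 11.71 = 380.56 thousand.
Numerator = 11.71 + 4.07 + 10.14 = 25.92 thousand.
Denominator = 380.56 + 4.07 = 384.63 thousand.
Broad rate = 25.92 / 384.63 = 6.74%.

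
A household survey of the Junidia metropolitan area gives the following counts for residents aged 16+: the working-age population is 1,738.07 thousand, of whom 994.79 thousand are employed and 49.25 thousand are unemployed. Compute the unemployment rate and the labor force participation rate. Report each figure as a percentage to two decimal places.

Labor force = employed + unemployed = 994.79 + 49.25 = 1,044.04 thousand.
Unemployment rate = 49.25 / 1,044.04 = 4.72%.
Labor force participation rate = 1,044.04 / 1,738.07 = 60.07%.

Unemployment rate ≈ 4.72%; labor force participation rate ≈ 60.07%.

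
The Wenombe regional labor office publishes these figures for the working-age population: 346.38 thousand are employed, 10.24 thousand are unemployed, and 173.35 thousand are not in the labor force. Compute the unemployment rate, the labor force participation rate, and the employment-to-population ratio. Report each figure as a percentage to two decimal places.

Labor force = employed + unemployed = 346.38 + 10.24 = 356.62 thousand.
Working-age population = 356.62 + 173.35 = 529.97 thousand.
Unemployment rate = 10.24 / 356.62 = 2.87%.
Labor force participation rate = 356.62 / 529.97 = 67.29%.
Employment-population ratio = 346.38 / 529.97 = 65.36%.

Unemployment rate ≈ 2.87%; labor force participation rate ≈ 67.29%; employment-population ratio ≈ 65.36%.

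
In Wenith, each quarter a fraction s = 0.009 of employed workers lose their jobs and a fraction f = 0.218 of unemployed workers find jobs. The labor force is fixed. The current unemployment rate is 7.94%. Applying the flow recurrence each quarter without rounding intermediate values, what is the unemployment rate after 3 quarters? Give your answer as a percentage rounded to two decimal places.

With a fixed labor force, u_{t+1} = u_t + s·(1−u_t) − f·u_t = u_t·(1−s−f) + s.
Here 1−s−f = 0.773 and s = 0.009.
u_1 = 0.079400 × 0.773 + 0.009 = 0.070376.
u_2 = 0.070376 × 0.773 + 0.009 = 0.063401.
u_3 = 0.063401 × 0.773 + 0.009 = 0.058009.

Unemployment rate after three quarters ≈ 5.80%.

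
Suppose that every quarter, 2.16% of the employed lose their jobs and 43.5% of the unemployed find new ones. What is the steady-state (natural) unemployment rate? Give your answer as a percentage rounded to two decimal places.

At steady state the flows balance: s·E = f·U, so U/(E+U) = s/(s+f).
u* = 2.16 / (2.16 + 43.5) = 2.16 / 45.66 = 4.73%.

Steady-state unemployment rate ≈ 4.73%.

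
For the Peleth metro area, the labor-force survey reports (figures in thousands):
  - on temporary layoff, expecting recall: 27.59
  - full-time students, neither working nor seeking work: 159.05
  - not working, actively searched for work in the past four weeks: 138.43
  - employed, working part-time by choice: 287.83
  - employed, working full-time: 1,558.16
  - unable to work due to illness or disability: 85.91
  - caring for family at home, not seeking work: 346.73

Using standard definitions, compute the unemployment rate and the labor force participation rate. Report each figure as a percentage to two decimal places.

Unemployment rate ≈ 8.25%; labor force participation rate ≈ 77.28%.

Employed = 287.83 + 1,558.16 = 1,845.99 thousand.
Unemployed = 27.59 + 138.43 = 166.02 thousand (jobless and actively searching, or on temporary layoff).
Labor force = 1,845.99 + 166.02 = 2,012.01 thousand.
Not in labor force = 159.05 + 85.91 + 346.73 = 591.69 thousand (those not working and not actively searching are outside the labor force).
Civilian working-age population = 2,012.01 + 591.69 = 2,603.70 thousand.
Unemployment rate = 166.02 / 2,012.01 = 8.25%.
Labor force participation rate = 2,012.01 / 2,603.70 = 77.28%.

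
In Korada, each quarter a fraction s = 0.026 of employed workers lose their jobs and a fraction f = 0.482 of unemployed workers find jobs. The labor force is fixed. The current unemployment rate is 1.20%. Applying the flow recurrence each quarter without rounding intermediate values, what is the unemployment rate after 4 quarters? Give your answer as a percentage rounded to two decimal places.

Unemployment rate after four quarters ≈ 4.89%.

With a fixed labor force, u_{t+1} = u_t + s·(1−u_t) − f·u_t = u_t·(1−s−f) + s.
Here 1−s−f = 0.492 and s = 0.026.
u_1 = 0.012000 × 0.492 + 0.026 = 0.031904.
u_2 = 0.031904 × 0.492 + 0.026 = 0.041697.
u_3 = 0.041697 × 0.492 + 0.026 = 0.046515.
u_4 = 0.046515 × 0.492 + 0.026 = 0.048885.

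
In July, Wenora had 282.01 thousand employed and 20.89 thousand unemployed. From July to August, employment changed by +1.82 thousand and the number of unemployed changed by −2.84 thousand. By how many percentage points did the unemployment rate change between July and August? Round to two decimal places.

The unemployment rate changed by −0.92 percentage points.

July: labor force = 282.01 + 20.89 = 302.90; u = 20.89/302.90 = 6.90%.
August: labor force = 283.83 + 18.05 = 301.88; u = 18.05/301.88 = 5.98%.
Change = 5.98% − 6.90% = −0.92 pp.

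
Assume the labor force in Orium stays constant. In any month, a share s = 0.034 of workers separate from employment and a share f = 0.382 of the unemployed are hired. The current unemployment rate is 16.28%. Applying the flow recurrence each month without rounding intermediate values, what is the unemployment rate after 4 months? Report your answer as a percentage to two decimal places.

Unemployment rate after four months ≈ 9.12%.

With a fixed labor force, u_{t+1} = u_t + s·(1−u_t) − f·u_t = u_t·(1−s−f) + s.
Here 1−s−f = 0.584 and s = 0.034.
u_1 = 0.162800 × 0.584 + 0.034 = 0.129075.
u_2 = 0.129075 × 0.584 + 0.034 = 0.109380.
u_3 = 0.109380 × 0.584 + 0.034 = 0.097878.
u_4 = 0.097878 × 0.584 + 0.034 = 0.091161.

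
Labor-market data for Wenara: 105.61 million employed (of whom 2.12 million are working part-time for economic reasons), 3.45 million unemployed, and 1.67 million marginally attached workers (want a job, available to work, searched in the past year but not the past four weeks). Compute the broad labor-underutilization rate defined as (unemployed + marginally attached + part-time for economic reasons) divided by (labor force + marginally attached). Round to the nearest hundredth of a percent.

Labor force = 105.61 + 3.45 = 109.06 million.
Numerator = 3.45 + 1.67 + 2.12 = 7.24 million.
Denominator = 109.06 + 1.67 = 110.73 million.
Broad rate = 7.24 / 110.73 = 6.54%.

Broad underutilization rate ≈ 6.54%.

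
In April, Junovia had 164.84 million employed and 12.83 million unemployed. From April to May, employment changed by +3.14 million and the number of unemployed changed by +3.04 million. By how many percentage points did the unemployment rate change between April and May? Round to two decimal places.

The unemployment rate changed by +1.41 percentage points.

April: labor force = 164.84 + 12.83 = 177.67; u = 12.83/177.67 = 7.22%.
May: labor force = 167.98 + 15.87 = 183.85; u = 15.87/183.85 = 8.63%.
Change = 8.63% − 7.22% = +1.41 pp.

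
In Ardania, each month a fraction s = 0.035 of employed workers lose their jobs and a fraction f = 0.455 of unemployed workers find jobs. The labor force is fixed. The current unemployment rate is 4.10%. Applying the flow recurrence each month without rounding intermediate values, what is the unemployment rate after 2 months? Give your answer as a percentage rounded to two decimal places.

Unemployment rate after two months ≈ 6.35%.

With a fixed labor force, u_{t+1} = u_t + s·(1−u_t) − f·u_t = u_t·(1−s−f) + s.
Here 1−s−f = 0.510 and s = 0.035.
u_1 = 0.041000 × 0.510 + 0.035 = 0.055910.
u_2 = 0.055910 × 0.510 + 0.035 = 0.063514.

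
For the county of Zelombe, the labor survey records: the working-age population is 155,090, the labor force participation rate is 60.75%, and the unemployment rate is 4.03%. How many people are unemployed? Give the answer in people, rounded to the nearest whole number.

About 3,797 are unemployed.

Labor force = 0.6075 × 155,090 = 94,217.
Unemployed = 0.0403 × 94,217 ≈ 3,797.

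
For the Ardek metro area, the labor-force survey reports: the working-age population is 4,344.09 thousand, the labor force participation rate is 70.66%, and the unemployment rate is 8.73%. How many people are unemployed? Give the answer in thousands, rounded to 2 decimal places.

About 267.97 thousand are unemployed.

Labor force = 0.7066 × 4,344.09 = 3,069.53 thousand.
Unemployed = 0.0873 × 3,069.53 ≈ 267.97 thousand.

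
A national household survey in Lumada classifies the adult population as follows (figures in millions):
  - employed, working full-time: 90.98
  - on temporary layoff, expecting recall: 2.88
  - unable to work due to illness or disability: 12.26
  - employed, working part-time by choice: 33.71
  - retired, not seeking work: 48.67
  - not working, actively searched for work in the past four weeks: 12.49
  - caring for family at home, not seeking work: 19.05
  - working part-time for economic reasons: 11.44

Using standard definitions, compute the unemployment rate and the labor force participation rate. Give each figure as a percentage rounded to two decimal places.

Unemployment rate ≈ 10.15%; labor force participation rate ≈ 65.45%.

Employed = 90.98 + 33.71 + 11.44 = 136.13 million (anyone who worked, including part-time for economic reasons, counts as employed).
Unemployed = 2.88 + 12.49 = 15.37 million (jobless and actively searching, or on temporary layoff).
Labor force = 136.13 + 15.37 = 151.50 million.
Not in labor force = 12.26 + 48.67 + 19.05 = 79.98 million (those not working and not actively searching are outside the labor force).
Civilian working-age population = 151.50 + 79.98 = 231.48 million.
Unemployment rate = 15.37 / 151.50 = 10.15%.
Labor force participation rate = 151.50 / 231.48 = 65.45%.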